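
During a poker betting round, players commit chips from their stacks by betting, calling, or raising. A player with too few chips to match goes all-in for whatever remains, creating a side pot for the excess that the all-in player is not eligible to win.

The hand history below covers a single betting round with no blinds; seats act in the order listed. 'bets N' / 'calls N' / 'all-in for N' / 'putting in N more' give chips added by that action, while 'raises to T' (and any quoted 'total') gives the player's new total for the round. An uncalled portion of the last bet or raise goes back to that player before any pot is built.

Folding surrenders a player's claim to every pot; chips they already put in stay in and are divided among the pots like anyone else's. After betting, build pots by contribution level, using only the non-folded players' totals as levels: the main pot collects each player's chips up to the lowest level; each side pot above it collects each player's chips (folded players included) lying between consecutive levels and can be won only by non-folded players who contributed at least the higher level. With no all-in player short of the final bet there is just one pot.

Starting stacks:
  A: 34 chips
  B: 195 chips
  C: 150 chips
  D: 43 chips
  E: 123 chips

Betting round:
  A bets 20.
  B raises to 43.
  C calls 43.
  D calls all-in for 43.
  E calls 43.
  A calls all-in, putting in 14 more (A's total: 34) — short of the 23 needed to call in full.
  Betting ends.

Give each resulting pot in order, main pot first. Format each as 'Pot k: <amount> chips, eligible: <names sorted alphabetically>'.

Pot 1: 170 chips, eligible: A, B, C, D, E
Pot 2: 36 chips, eligible: B, C, D, E

Derivation:
Contributions: A=34, B=43, C=43, D=43, E=43
Pot levels (distinct totals of non-folded players): 34, 43
Layer 1-34: 34 each from A, B, C, D, E = 34*5 = 170 chips; eligible A, B, C, D, E
Layer 35-43: 9 each from B, C, D, E = 9*4 = 36 chips; eligible B, C, D, E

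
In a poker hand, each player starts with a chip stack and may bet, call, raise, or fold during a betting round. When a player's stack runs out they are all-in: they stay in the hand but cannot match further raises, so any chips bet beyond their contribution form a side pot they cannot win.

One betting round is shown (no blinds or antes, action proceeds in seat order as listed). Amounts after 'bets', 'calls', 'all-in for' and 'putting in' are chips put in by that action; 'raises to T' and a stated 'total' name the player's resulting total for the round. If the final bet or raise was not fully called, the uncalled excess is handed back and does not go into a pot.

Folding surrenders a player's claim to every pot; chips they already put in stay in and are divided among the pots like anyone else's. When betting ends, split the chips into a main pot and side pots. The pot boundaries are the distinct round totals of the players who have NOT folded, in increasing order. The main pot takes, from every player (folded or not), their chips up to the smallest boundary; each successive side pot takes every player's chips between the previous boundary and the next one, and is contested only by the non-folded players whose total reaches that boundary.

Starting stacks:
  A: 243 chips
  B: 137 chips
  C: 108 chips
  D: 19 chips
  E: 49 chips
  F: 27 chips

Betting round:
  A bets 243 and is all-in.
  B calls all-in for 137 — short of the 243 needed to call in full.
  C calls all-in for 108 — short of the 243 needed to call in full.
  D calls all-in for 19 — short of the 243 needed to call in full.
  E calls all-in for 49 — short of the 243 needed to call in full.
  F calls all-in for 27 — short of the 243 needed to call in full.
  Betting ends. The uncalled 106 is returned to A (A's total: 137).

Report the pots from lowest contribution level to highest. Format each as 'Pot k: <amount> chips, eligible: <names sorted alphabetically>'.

Contributions (after 106 returned to A): A=137, B=137, C=108, D=19, E=49, F=27
Pot levels (distinct totals of non-folded players): 19, 27, 49, 108, 137
Layer 1-19: 19 each from A, B, C, D, E, F = 19*6 = 114 chips; eligible A, B, C, D, E, F
Layer 20-27: 8 each from A, B, C, E, F = 8*5 = 40 chips; eligible A, B, C, E, F
Layer 28-49: 22 each from A, B, C, E = 22*4 = 88 chips; eligible A, B, C, E
Layer 50-108: 59 each from A, B, C = 59*3 = 177 chips; eligible A, B, C
Layer 109-137: 29 each from A, B = 29*2 = 58 chips; eligible A, B

Pot 1: 114 chips, eligible: A, B, C, D, E, F
Pot 2: 40 chips, eligible: A, B, C, E, F
Pot 3: 88 chips, eligible: A, B, C, E
Pot 4: 177 chips, eligible: A, B, C
Pot 5: 58 chips, eligible: A, B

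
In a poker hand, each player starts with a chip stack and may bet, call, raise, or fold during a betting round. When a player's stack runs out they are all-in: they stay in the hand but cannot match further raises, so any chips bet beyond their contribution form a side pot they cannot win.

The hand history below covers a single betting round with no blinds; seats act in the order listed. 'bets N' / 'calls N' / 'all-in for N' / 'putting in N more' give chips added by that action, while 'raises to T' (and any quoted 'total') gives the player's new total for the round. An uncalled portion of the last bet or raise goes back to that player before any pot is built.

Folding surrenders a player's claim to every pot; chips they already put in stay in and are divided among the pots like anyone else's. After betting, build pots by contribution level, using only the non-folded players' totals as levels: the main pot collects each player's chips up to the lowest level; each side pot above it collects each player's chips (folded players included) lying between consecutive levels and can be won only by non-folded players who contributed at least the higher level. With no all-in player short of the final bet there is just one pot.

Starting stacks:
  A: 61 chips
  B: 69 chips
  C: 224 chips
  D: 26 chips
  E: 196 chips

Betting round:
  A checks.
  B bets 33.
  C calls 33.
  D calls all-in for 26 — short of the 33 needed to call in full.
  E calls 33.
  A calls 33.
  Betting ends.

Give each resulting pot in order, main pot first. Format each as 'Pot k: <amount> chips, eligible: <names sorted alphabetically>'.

Pot 1: 130 chips, eligible: A, B, C, D, E
Pot 2: 28 chips, eligible: A, B, C, E

Derivation:
Contributions: A=33, B=33, C=33, D=26, E=33
Pot levels (distinct totals of non-folded players): 26, 33
Layer 1-26: 26 each from A, B, C, D, E = 26*5 = 130 chips; eligible A, B, C, D, E
Layer 27-33: 7 each from A, B, C, E = 7*4 = 28 chips; eligible A, B, C, E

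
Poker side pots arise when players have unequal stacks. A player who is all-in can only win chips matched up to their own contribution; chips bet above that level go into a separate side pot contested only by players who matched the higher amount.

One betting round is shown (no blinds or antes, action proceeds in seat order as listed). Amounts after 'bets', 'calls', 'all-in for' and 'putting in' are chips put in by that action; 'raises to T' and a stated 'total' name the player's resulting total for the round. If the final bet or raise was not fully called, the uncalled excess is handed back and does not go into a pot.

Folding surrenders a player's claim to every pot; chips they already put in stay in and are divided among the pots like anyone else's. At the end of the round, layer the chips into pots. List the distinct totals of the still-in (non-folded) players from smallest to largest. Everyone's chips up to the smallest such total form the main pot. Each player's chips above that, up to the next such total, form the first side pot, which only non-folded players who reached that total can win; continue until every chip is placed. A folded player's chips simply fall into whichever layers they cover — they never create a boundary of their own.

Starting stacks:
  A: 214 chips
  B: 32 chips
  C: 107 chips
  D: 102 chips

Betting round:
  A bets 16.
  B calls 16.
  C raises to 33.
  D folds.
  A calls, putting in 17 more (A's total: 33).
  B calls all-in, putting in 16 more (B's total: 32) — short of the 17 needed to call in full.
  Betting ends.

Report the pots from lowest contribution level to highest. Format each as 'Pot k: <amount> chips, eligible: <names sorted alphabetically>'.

Pot 1: 96 chips, eligible: A, B, C
Pot 2: 2 chips, eligible: A, C

Derivation:
Contributions: A=33, B=32, C=33
Folded: D
Pot levels (distinct totals of non-folded players): 32, 33
Layer 1-32: 32 each from A, B, C = 32*3 = 96 chips; eligible A, B, C
Layer 33-33: 1 each from A, C = 1*2 = 2 chips; eligible A, C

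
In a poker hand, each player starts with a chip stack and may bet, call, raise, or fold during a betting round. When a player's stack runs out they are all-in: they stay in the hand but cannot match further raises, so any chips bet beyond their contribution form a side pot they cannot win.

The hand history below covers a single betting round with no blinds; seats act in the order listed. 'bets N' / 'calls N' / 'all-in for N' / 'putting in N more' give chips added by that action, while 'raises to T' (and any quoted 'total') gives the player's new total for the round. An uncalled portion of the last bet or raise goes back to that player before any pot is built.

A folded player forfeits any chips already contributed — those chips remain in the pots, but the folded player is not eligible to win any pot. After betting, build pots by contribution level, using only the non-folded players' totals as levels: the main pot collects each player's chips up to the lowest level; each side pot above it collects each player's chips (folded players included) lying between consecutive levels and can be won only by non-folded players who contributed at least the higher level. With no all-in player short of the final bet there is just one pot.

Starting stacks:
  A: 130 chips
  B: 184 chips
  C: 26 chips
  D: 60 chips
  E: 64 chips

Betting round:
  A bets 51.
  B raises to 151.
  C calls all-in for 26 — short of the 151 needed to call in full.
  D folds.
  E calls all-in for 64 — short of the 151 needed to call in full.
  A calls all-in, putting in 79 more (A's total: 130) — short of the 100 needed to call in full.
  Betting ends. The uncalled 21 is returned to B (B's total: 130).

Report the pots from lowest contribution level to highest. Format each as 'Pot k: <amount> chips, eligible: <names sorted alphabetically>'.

Contributions (after 21 returned to B): A=130, B=130, C=26, E=64
Folded: D
Pot levels (distinct totals of non-folded players): 26, 64, 130
Layer 1-26: 26 each from A, B, C, E = 26*4 = 104 chips; eligible A, B, C, E
Layer 27-64: 38 each from A, B, E = 38*3 = 114 chips; eligible A, B, E
Layer 65-130: 66 each from A, B = 66*2 = 132 chips; eligible A, B

Pot 1: 104 chips, eligible: A, B, C, E
Pot 2: 114 chips, eligible: A, B, E
Pot 3: 132 chips, eligible: A, B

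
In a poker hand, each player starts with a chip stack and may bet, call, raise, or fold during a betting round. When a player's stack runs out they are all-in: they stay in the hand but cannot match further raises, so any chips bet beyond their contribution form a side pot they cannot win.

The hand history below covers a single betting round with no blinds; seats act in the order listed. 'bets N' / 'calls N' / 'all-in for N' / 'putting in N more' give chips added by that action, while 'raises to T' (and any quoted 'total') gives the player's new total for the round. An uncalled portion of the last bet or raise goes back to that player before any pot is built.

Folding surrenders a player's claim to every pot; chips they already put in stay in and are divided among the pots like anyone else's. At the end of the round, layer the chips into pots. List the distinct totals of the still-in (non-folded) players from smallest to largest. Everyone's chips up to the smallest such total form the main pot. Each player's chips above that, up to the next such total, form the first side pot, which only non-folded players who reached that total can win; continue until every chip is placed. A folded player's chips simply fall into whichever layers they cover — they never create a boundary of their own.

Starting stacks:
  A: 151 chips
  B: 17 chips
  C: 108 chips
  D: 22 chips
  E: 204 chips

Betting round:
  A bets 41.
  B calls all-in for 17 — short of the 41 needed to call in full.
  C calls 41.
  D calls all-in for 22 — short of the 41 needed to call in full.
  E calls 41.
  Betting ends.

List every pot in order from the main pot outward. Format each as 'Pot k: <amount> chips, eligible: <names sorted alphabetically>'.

Pot 1: 85 chips, eligible: A, B, C, D, E
Pot 2: 20 chips, eligible: A, C, D, E
Pot 3: 57 chips, eligible: A, C, E

Derivation:
Contributions: A=41, B=17, C=41, D=22, E=41
Pot levels (distinct totals of non-folded players): 17, 22, 41
Layer 1-17: 17 each from A, B, C, D, E = 17*5 = 85 chips; eligible A, B, C, D, E
Layer 18-22: 5 each from A, C, D, E = 5*4 = 20 chips; eligible A, C, D, E
Layer 23-41: 19 each from A, C, E = 19*3 = 57 chips; eligible A, C, E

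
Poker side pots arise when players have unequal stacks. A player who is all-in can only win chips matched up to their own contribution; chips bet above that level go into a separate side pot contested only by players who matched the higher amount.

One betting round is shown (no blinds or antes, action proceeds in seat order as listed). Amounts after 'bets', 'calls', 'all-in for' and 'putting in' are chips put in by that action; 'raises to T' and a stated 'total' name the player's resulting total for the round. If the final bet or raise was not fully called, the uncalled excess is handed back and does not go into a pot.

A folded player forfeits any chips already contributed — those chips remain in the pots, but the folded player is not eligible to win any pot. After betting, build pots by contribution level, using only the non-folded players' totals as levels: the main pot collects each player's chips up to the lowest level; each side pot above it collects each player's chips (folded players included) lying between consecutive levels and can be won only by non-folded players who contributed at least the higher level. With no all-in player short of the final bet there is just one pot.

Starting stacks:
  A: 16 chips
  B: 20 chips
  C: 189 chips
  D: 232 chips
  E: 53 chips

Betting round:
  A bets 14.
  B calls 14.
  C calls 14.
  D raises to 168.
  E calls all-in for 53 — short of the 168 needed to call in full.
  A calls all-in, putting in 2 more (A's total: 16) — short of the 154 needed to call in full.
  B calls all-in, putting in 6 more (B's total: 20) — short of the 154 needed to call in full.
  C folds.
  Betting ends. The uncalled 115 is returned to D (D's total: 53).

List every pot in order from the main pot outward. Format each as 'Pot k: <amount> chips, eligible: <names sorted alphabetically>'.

Contributions (after 115 returned to D): A=16, B=20, C=14, D=53, E=53
Folded: C
Pot levels (distinct totals of non-folded players): 16, 20, 53
Layer 1-16: A 16 + B 16 + C 14 + D 16 + E 16 = 78 chips; eligible A, B, D, E
Layer 17-20: 4 each from B, D, E = 4*3 = 12 chips; eligible B, D, E
Layer 21-53: 33 each from D, E = 33*2 = 66 chips; eligible D, E

Pot 1: 78 chips, eligible: A, B, D, E
Pot 2: 12 chips, eligible: B, D, E
Pot 3: 66 chips, eligible: D, E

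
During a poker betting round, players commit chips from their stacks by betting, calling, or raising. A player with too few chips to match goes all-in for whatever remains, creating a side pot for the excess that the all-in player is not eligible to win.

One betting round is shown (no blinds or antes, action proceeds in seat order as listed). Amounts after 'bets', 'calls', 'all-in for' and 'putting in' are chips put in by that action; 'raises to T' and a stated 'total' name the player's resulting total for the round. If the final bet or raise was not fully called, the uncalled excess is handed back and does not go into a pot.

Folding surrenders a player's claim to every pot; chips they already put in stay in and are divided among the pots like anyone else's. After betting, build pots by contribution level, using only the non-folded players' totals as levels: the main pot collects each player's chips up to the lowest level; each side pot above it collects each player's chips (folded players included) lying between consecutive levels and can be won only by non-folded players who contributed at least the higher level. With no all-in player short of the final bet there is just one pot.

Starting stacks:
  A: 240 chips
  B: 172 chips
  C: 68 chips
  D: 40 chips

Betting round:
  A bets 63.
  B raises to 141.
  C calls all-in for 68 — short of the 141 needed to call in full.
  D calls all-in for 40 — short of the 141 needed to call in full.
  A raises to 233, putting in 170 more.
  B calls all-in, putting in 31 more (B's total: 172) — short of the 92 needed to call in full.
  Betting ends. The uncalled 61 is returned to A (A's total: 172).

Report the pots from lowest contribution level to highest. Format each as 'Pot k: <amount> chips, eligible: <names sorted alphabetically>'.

Pot 1: 160 chips, eligible: A, B, C, D
Pot 2: 84 chips, eligible: A, B, C
Pot 3: 208 chips, eligible: A, B

Derivation:
Contributions (after 61 returned to A): A=172, B=172, C=68, D=40
Pot levels (distinct totals of non-folded players): 40, 68, 172
Layer 1-40: 40 each from A, B, C, D = 40*4 = 160 chips; eligible A, B, C, D
Layer 41-68: 28 each from A, B, C = 28*3 = 84 chips; eligible A, B, C
Layer 69-172: 104 each from A, B = 104*2 = 208 chips; eligible A, B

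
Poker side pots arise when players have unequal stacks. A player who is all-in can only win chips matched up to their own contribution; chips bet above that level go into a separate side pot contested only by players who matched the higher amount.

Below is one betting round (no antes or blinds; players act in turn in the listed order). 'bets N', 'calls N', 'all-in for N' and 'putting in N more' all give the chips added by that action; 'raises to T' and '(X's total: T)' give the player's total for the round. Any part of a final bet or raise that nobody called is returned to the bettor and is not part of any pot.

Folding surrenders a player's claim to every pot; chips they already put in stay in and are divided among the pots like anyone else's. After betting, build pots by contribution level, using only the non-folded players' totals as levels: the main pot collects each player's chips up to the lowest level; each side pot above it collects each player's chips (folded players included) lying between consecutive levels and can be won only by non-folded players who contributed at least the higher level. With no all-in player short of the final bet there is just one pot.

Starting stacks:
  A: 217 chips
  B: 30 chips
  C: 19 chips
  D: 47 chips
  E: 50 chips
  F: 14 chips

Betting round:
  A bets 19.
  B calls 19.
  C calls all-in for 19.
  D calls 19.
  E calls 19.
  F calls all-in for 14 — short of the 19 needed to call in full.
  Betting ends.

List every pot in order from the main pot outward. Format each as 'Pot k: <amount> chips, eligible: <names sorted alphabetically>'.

Pot 1: 84 chips, eligible: A, B, C, D, E, F
Pot 2: 25 chips, eligible: A, B, C, D, E

Derivation:
Contributions: A=19, B=19, C=19, D=19, E=19, F=14
Pot levels (distinct totals of non-folded players): 14, 19
Layer 1-14: 14 each from A, B, C, D, E, F = 14*6 = 84 chips; eligible A, B, C, D, E, F
Layer 15-19: 5 each from A, B, C, D, E = 5*5 = 25 chips; eligible A, B, C, D, E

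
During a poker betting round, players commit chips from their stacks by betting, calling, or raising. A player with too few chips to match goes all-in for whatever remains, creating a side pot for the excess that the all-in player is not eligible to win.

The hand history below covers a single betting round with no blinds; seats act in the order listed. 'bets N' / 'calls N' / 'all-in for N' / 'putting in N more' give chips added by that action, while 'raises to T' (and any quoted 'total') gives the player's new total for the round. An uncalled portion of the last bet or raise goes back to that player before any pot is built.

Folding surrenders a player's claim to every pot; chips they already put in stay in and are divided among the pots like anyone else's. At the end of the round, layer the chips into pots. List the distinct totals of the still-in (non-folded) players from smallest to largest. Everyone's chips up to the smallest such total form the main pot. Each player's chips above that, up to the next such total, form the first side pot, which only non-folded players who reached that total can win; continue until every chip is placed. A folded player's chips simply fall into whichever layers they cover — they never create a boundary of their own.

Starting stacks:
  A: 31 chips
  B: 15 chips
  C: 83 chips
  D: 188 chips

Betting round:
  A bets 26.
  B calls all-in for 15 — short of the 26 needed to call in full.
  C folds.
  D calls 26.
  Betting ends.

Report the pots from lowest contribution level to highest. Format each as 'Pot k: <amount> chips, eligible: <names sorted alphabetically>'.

Pot 1: 45 chips, eligible: A, B, D
Pot 2: 22 chips, eligible: A, D

Derivation:
Contributions: A=26, B=15, D=26
Folded: C
Pot levels (distinct totals of non-folded players): 15, 26
Layer 1-15: 15 each from A, B, D = 15*3 = 45 chips; eligible A, B, D
Layer 16-26: 11 each from A, D = 11*2 = 22 chips; eligible A, D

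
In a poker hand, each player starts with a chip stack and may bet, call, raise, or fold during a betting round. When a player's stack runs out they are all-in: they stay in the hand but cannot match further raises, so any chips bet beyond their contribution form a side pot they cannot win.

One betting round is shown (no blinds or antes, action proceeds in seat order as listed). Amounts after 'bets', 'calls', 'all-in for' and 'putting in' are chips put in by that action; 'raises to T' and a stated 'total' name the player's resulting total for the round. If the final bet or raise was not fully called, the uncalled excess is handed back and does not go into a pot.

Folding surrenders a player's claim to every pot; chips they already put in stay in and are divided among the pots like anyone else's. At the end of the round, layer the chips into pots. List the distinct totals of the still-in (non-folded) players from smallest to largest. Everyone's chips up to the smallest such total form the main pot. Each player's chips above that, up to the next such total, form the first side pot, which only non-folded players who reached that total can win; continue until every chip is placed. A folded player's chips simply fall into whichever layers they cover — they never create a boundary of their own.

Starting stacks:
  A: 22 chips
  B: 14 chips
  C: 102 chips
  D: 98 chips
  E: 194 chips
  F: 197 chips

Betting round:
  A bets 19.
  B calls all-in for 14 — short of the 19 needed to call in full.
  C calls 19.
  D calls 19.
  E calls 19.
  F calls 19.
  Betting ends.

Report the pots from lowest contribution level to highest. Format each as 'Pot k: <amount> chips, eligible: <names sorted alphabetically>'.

Pot 1: 84 chips, eligible: A, B, C, D, E, F
Pot 2: 25 chips, eligible: A, C, D, E, F

Derivation:
Contributions: A=19, B=14, C=19, D=19, E=19, F=19
Pot levels (distinct totals of non-folded players): 14, 19
Layer 1-14: 14 each from A, B, C, D, E, F = 14*6 = 84 chips; eligible A, B, C, D, E, F
Layer 15-19: 5 each from A, C, D, E, F = 5*5 = 25 chips; eligible A, C, D, E, F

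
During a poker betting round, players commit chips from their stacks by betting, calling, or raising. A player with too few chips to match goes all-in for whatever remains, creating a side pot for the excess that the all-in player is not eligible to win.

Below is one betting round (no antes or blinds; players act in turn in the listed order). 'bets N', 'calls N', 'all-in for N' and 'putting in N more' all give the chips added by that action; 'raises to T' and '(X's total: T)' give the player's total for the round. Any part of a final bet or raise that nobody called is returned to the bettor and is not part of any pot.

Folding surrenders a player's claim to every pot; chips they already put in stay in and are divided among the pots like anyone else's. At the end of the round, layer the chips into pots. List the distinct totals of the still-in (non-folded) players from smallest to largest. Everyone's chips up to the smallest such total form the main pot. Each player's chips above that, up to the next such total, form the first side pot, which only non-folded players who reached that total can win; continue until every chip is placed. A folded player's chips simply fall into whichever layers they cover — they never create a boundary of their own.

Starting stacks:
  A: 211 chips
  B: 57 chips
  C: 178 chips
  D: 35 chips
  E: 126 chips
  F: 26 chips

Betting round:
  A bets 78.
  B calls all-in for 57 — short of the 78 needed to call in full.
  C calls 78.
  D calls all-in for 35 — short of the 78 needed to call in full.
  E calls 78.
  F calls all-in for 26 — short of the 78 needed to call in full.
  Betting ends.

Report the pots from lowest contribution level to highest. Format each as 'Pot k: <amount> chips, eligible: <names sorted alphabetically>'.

Contributions: A=78, B=57, C=78, D=35, E=78, F=26
Pot levels (distinct totals of non-folded players): 26, 35, 57, 78
Layer 1-26: 26 each from A, B, C, D, E, F = 26*6 = 156 chips; eligible A, B, C, D, E, F
Layer 27-35: 9 each from A, B, C, D, E = 9*5 = 45 chips; eligible A, B, C, D, E
Layer 36-57: 22 each from A, B, C, E = 22*4 = 88 chips; eligible A, B, C, E
Layer 58-78: 21 each from A, C, E = 21*3 = 63 chips; eligible A, C, E

Pot 1: 156 chips, eligible: A, B, C, D, E, F
Pot 2: 45 chips, eligible: A, B, C, D, E
Pot 3: 88 chips, eligible: A, B, C, E
Pot 4: 63 chips, eligible: A, C, E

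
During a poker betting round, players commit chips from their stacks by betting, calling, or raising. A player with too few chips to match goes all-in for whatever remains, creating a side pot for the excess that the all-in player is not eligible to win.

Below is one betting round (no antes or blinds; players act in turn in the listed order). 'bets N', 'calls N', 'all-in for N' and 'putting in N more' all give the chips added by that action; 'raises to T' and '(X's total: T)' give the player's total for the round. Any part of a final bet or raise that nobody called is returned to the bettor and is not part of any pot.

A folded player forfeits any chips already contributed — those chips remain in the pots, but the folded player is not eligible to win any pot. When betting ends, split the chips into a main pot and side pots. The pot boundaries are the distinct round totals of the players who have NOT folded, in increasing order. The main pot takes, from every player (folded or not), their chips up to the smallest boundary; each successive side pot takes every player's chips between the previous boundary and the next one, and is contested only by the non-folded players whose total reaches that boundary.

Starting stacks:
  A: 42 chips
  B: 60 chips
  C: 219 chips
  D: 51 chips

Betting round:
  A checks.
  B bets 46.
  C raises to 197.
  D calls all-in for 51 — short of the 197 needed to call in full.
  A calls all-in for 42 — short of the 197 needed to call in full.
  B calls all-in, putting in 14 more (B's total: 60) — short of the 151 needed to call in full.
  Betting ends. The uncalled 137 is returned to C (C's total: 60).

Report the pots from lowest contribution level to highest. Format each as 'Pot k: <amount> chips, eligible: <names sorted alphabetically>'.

Pot 1: 168 chips, eligible: A, B, C, D
Pot 2: 27 chips, eligible: B, C, D
Pot 3: 18 chips, eligible: B, C

Derivation:
Contributions (after 137 returned to C): A=42, B=60, C=60, D=51
Pot levels (distinct totals of non-folded players): 42, 51, 60
Layer 1-42: 42 each from A, B, C, D = 42*4 = 168 chips; eligible A, B, C, D
Layer 43-51: 9 each from B, C, D = 9*3 = 27 chips; eligible B, C, D
Layer 52-60: 9 each from B, C = 9*2 = 18 chips; eligible B, C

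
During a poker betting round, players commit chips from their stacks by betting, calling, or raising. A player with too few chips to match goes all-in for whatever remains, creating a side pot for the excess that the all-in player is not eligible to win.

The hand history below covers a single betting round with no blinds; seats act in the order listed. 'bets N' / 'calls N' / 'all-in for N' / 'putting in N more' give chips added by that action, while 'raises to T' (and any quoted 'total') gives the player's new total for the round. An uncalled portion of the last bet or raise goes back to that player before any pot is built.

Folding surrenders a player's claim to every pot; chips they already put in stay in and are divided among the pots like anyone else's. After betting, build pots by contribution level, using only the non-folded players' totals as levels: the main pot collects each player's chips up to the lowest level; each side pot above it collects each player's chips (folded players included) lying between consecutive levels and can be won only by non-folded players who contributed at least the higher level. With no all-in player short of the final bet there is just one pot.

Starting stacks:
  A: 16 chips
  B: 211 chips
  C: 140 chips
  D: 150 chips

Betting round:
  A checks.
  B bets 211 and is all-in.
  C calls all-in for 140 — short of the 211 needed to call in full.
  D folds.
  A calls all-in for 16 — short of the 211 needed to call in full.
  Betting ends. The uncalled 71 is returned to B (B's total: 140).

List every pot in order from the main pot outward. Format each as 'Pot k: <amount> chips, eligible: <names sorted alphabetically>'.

Contributions (after 71 returned to B): A=16, B=140, C=140
Folded: D
Pot levels (distinct totals of non-folded players): 16, 140
Layer 1-16: 16 each from A, B, C = 16*3 = 48 chips; eligible A, B, C
Layer 17-140: 124 each from B, C = 124*2 = 248 chips; eligible B, C

Pot 1: 48 chips, eligible: A, B, C
Pot 2: 248 chips, eligible: B, C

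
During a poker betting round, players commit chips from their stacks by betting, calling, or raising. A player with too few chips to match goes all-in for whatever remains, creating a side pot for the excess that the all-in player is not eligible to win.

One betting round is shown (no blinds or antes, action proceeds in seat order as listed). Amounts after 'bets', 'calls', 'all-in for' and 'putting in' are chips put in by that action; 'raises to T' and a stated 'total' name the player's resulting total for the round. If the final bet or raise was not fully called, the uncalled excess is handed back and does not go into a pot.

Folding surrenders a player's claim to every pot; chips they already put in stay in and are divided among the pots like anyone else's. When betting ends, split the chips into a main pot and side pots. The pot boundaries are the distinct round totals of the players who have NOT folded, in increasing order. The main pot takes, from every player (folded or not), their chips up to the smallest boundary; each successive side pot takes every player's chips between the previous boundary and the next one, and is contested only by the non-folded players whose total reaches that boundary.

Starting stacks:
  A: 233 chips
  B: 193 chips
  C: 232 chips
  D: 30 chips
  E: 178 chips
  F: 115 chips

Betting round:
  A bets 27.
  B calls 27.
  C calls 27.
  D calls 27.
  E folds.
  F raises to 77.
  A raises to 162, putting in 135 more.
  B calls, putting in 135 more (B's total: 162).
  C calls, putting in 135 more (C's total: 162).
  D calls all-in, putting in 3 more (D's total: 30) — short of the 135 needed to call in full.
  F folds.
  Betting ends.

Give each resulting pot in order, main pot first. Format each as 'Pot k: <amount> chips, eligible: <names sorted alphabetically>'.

Pot 1: 150 chips, eligible: A, B, C, D
Pot 2: 443 chips, eligible: A, B, C

Derivation:
Contributions: A=162, B=162, C=162, D=30, F=77
Folded: E, F
Pot levels (distinct totals of non-folded players): 30, 162
Layer 1-30: 30 each from A, B, C, D, F = 30*5 = 150 chips; eligible A, B, C, D
Layer 31-162: A 132 + B 132 + C 132 + F 47 = 443 chips; eligible A, B, C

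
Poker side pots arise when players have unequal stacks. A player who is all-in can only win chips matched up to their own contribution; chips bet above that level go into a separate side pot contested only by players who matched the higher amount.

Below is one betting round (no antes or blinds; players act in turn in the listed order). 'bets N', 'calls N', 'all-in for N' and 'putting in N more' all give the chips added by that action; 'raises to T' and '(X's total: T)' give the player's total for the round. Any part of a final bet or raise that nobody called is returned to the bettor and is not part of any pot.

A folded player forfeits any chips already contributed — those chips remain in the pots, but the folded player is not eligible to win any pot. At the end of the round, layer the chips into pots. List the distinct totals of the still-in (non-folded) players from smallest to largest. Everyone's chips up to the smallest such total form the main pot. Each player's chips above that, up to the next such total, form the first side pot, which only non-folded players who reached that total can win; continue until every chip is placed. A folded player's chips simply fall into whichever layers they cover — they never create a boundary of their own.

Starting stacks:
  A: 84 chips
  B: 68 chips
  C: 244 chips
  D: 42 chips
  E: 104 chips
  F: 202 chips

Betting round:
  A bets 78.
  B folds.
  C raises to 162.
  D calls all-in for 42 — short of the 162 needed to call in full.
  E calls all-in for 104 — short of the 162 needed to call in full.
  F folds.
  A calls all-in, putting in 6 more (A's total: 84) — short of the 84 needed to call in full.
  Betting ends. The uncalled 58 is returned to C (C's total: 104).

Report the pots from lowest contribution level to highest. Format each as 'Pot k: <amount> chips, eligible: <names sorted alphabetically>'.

Contributions (after 58 returned to C): A=84, C=104, D=42, E=104
Folded: B, F
Pot levels (distinct totals of non-folded players): 42, 84, 104
Layer 1-42: 42 each from A, C, D, E = 42*4 = 168 chips; eligible A, C, D, E
Layer 43-84: 42 each from A, C, E = 42*3 = 126 chips; eligible A, C, E
Layer 85-104: 20 each from C, E = 20*2 = 40 chips; eligible C, E

Pot 1: 168 chips, eligible: A, C, D, E
Pot 2: 126 chips, eligible: A, C, E
Pot 3: 40 chips, eligible: C, E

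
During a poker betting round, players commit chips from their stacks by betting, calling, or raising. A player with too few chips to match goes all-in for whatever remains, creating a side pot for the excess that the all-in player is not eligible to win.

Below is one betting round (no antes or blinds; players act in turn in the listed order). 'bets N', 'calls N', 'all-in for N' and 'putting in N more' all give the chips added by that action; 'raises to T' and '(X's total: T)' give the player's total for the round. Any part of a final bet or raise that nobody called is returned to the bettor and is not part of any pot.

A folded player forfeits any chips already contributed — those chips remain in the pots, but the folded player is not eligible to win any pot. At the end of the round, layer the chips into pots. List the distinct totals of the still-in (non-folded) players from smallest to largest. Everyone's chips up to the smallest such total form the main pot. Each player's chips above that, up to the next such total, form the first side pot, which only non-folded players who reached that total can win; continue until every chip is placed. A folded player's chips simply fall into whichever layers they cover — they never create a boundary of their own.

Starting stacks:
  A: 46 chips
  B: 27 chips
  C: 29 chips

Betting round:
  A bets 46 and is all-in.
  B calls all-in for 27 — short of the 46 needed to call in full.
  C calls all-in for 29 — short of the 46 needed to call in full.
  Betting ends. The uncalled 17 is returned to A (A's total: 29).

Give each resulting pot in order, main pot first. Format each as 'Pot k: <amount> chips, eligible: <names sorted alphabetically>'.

Contributions (after 17 returned to A): A=29, B=27, C=29
Pot levels (distinct totals of non-folded players): 27, 29
Layer 1-27: 27 each from A, B, C = 27*3 = 81 chips; eligible A, B, C
Layer 28-29: 2 each from A, C = 2*2 = 4 chips; eligible A, C

Pot 1: 81 chips, eligible: A, B, C
Pot 2: 4 chips, eligible: A, C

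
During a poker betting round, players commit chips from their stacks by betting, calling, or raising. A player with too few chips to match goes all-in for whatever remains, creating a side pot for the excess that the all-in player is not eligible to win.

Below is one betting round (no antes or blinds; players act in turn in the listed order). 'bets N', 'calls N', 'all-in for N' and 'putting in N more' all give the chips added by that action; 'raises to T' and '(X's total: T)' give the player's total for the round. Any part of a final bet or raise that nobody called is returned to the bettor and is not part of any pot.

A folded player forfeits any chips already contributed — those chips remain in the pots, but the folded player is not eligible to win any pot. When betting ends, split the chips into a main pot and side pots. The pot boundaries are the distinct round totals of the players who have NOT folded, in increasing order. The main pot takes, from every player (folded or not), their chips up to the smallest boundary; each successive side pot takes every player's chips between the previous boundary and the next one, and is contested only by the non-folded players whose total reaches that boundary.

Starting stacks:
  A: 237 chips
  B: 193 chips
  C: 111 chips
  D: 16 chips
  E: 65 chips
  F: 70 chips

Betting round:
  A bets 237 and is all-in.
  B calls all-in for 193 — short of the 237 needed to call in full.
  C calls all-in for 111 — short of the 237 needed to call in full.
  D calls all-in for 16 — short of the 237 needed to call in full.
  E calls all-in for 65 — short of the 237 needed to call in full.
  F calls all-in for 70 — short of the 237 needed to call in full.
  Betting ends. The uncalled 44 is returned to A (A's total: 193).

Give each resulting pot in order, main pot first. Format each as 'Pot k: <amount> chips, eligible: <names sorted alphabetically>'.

Contributions (after 44 returned to A): A=193, B=193, C=111, D=16, E=65, F=70
Pot levels (distinct totals of non-folded players): 16, 65, 70, 111, 193
Layer 1-16: 16 each from A, B, C, D, E, F = 16*6 = 96 chips; eligible A, B, C, D, E, F
Layer 17-65: 49 each from A, B, C, E, F = 49*5 = 245 chips; eligible A, B, C, E, F
Layer 66-70: 5 each from A, B, C, F = 5*4 = 20 chips; eligible A, B, C, F
Layer 71-111: 41 each from A, B, C = 41*3 = 123 chips; eligible A, B, C
Layer 112-193: 82 each from A, B = 82*2 = 164 chips; eligible A, B

Pot 1: 96 chips, eligible: A, B, C, D, E, F
Pot 2: 245 chips, eligible: A, B, C, E, F
Pot 3: 20 chips, eligible: A, B, C, F
Pot 4: 123 chips, eligible: A, B, C
Pot 5: 164 chips, eligible: A, B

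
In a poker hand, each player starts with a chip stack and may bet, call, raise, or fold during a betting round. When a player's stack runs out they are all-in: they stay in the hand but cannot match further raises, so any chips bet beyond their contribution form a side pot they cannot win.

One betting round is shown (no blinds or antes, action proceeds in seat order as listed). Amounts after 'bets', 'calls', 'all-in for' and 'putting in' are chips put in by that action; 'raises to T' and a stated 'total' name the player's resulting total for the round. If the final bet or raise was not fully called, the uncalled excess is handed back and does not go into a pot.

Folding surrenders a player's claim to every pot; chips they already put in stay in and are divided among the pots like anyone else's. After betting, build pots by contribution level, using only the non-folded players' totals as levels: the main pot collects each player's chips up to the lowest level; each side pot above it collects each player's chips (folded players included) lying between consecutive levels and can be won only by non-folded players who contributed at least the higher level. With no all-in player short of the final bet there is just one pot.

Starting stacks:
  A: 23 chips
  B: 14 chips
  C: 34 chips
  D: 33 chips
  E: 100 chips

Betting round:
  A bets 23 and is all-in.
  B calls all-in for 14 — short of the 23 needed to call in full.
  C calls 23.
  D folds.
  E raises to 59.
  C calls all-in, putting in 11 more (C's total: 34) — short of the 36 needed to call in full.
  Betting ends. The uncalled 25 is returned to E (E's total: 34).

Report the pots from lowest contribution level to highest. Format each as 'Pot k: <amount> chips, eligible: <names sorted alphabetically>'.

Contributions (after 25 returned to E): A=23, B=14, C=34, E=34
Folded: D
Pot levels (distinct totals of non-folded players): 14, 23, 34
Layer 1-14: 14 each from A, B, C, E = 14*4 = 56 chips; eligible A, B, C, E
Layer 15-23: 9 each from A, C, E = 9*3 = 27 chips; eligible A, C, E
Layer 24-34: 11 each from C, E = 11*2 = 22 chips; eligible C, E

Pot 1: 56 chips, eligible: A, B, C, E
Pot 2: 27 chips, eligible: A, C, E
Pot 3: 22 chips, eligible: C, E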